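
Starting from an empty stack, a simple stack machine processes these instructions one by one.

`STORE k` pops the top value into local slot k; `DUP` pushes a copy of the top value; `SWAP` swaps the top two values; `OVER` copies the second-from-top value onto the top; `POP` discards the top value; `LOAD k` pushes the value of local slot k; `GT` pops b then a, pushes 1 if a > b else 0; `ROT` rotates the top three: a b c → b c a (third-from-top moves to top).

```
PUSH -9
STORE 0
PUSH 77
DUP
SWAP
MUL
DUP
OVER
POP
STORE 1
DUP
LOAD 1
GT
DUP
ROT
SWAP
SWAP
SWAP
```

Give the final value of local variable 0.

PUSH -9 -> [-9]
STORE 0 -> []
PUSH 77 -> [77]
DUP     -> [77, 77]
SWAP    -> [77, 77]
MUL     -> [5929]
DUP     -> [5929, 5929]
OVER    -> [5929, 5929, 5929]
POP     -> [5929, 5929]
STORE 1 -> [5929]
DUP     -> [5929, 5929]
LOAD 1  -> [5929, 5929, 5929]
GT      -> [5929, 0]
DUP     -> [5929, 0, 0]
ROT     -> [0, 0, 5929]
SWAP    -> [0, 5929, 0]
SWAP    -> [0, 0, 5929]
SWAP    -> [0, 5929, 0]

-9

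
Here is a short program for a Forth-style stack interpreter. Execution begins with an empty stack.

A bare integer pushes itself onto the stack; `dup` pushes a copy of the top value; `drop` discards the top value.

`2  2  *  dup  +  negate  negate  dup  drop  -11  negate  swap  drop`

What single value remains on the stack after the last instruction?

2       2
2       2 2
*       4
dup     4 4
+       8
negate  -8
negate  8
dup     8 8
drop    8
-11     8 -11
negate  8 11
swap    11 8
drop    11

11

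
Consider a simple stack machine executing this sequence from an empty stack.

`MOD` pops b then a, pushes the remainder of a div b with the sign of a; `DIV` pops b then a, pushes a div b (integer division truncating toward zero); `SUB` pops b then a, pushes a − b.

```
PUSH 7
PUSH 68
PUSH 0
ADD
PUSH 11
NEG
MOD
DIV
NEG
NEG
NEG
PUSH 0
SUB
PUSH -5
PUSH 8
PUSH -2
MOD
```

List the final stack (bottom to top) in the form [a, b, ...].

PUSH 7  : [7]
PUSH 68 : [7, 68]
PUSH 0  : [7, 68, 0]
ADD     : [7, 68]
PUSH 11 : [7, 68, 11]
NEG     : [7, 68, -11]
MOD     : [7, 2]
DIV     : [3]
NEG     : [-3]
NEG     : [3]
NEG     : [-3]
PUSH 0  : [-3, 0]
SUB     : [-3]
PUSH -5 : [-3, -5]
PUSH 8  : [-3, -5, 8]
PUSH -2 : [-3, -5, 8, -2]
MOD     : [-3, -5, 0]

[-3, -5, 0]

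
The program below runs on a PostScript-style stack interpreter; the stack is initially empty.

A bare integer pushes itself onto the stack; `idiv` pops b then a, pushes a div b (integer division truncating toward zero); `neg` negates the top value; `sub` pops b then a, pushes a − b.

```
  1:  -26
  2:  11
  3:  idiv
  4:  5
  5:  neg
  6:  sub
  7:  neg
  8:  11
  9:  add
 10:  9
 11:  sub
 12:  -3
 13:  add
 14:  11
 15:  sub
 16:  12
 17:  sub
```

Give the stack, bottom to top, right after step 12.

[-1, -3]

-26  : [-26]
11   : [-26, 11]
idiv : [-2]
5    : [-2, 5]
neg  : [-2, -5]
sub  : [3]
neg  : [-3]
11   : [-3, 11]
add  : [8]
9    : [8, 9]
sub  : [-1]
-3   : [-1, -3]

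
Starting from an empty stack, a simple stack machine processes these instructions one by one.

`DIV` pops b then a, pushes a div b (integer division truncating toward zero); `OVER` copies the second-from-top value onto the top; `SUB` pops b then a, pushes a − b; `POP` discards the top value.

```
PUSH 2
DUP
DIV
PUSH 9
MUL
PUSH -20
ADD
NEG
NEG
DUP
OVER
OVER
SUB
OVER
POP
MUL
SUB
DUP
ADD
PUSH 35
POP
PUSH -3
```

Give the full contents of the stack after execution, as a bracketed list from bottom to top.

PUSH 2   -> [2]
DUP      -> [2, 2]
DIV      -> [1]
PUSH 9   -> [1, 9]
MUL      -> [9]
PUSH -20 -> [9, -20]
ADD      -> [-11]
NEG      -> [11]
NEG      -> [-11]
DUP      -> [-11, -11]
OVER     -> [-11, -11, -11]
OVER     -> [-11, -11, -11, -11]
SUB      -> [-11, -11, 0]
OVER     -> [-11, -11, 0, -11]
POP      -> [-11, -11, 0]
MUL      -> [-11, 0]
SUB      -> [-11]
DUP      -> [-11, -11]
ADD      -> [-22]
PUSH 35  -> [-22, 35]
POP      -> [-22]
PUSH -3  -> [-22, -3]

[-22, -3]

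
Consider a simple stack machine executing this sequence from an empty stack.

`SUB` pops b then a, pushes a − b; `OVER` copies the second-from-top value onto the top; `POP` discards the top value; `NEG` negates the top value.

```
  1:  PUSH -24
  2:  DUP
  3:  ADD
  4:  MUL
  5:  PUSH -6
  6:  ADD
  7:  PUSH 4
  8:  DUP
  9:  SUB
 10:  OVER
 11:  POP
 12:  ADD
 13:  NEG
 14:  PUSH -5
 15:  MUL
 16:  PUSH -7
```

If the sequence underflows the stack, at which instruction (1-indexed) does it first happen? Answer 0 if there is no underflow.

PUSH -24 : -24
DUP      : -24 -24
ADD      : -48
MUL  — needs 2 operands, stack has 1 → underflow

4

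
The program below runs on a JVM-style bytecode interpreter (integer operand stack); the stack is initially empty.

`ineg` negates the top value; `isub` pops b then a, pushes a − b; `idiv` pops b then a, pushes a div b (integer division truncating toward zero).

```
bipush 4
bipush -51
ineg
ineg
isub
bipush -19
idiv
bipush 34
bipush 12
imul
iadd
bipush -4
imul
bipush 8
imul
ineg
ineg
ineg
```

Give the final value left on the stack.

12992

bipush 4   → [4]
bipush -51 → [4, -51]
ineg       → [4, 51]
ineg       → [4, -51]
isub       → [55]
bipush -19 → [55, -19]
idiv       → [-2]
bipush 34  → [-2, 34]
bipush 12  → [-2, 34, 12]
imul       → [-2, 408]
iadd       → [406]
bipush -4  → [406, -4]
imul       → [-1624]
bipush 8   → [-1624, 8]
imul       → [-12992]
ineg       → [12992]
ineg       → [-12992]
ineg       → [12992]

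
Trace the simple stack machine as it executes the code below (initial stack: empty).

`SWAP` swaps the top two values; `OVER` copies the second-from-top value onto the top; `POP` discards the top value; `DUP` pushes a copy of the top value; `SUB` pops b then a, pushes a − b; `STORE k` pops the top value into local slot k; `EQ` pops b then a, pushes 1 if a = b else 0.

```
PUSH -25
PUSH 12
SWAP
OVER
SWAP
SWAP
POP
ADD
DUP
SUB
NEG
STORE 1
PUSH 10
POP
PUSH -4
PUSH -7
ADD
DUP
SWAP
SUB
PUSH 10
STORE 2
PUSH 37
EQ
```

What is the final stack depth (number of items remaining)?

PUSH -25 -> -25
PUSH 12  -> -25 12
SWAP     -> 12 -25
OVER     -> 12 -25 12
SWAP     -> 12 12 -25
SWAP     -> 12 -25 12
POP      -> 12 -25
ADD      -> -13
DUP      -> -13 -13
SUB      -> 0
NEG      -> 0
STORE 1  -> (empty)
PUSH 10  -> 10
POP      -> (empty)
PUSH -4  -> -4
PUSH -7  -> -4 -7
ADD      -> -11
DUP      -> -11 -11
SWAP     -> -11 -11
SUB      -> 0
PUSH 10  -> 0 10
STORE 2  -> 0
PUSH 37  -> 0 37
EQ       -> 0

1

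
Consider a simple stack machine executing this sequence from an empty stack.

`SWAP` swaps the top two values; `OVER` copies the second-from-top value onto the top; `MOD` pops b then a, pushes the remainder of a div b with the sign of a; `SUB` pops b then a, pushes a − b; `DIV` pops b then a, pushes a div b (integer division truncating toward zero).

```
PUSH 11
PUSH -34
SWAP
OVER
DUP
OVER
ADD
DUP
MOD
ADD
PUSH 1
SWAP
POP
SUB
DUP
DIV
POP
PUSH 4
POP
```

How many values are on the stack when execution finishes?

1

PUSH 11   11
PUSH -34  11 -34
SWAP      -34 11
OVER      -34 11 -34
DUP       -34 11 -34 -34
OVER      -34 11 -34 -34 -34
ADD       -34 11 -34 -68
DUP       -34 11 -34 -68 -68
MOD       -34 11 -34 0
ADD       -34 11 -34
PUSH 1    -34 11 -34 1
SWAP      -34 11 1 -34
POP       -34 11 1
SUB       -34 10
DUP       -34 10 10
DIV       -34 1
POP       -34
PUSH 4    -34 4
POP       -34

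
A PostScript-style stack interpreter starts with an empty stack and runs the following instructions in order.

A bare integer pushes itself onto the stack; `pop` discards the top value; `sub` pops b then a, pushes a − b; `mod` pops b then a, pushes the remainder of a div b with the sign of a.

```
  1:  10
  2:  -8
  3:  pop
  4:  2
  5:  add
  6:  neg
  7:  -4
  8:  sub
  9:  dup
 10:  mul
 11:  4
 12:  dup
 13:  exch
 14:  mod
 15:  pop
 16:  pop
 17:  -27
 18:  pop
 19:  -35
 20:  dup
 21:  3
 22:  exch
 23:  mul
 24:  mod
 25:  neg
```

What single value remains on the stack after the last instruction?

35

10   -> [10]
-8   -> [10, -8]
pop  -> [10]
2    -> [10, 2]
add  -> [12]
neg  -> [-12]
-4   -> [-12, -4]
sub  -> [-8]
dup  -> [-8, -8]
mul  -> [64]
4    -> [64, 4]
dup  -> [64, 4, 4]
exch -> [64, 4, 4]
mod  -> [64, 0]
pop  -> [64]
pop  -> []
-27  -> [-27]
pop  -> []
-35  -> [-35]
dup  -> [-35, -35]
3    -> [-35, -35, 3]
exch -> [-35, 3, -35]
mul  -> [-35, -105]
mod  -> [-35]
neg  -> [35]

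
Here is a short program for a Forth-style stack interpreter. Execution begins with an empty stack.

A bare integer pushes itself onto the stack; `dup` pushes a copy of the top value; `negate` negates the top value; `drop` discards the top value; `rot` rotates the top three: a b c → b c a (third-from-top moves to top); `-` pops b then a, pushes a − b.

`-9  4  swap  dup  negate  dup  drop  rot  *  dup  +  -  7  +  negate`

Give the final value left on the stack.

74

-9     -> -9
4      -> -9 4
swap   -> 4 -9
dup    -> 4 -9 -9
negate -> 4 -9 9
dup    -> 4 -9 9 9
drop   -> 4 -9 9
rot    -> -9 9 4
*      -> -9 36
dup    -> -9 36 36
+      -> -9 72
-      -> -81
7      -> -81 7
+      -> -74
negate -> 74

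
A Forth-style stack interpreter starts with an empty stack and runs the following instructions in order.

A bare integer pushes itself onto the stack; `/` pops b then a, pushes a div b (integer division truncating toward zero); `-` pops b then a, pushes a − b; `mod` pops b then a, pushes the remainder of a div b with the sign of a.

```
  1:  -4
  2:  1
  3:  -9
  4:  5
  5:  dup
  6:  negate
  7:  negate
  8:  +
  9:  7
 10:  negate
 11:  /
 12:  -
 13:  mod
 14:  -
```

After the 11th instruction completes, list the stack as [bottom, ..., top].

[-4, 1, -9, -1]

-4     -> -4
1      -> -4 1
-9     -> -4 1 -9
5      -> -4 1 -9 5
dup    -> -4 1 -9 5 5
negate -> -4 1 -9 5 -5
negate -> -4 1 -9 5 5
+      -> -4 1 -9 10
7      -> -4 1 -9 10 7
negate -> -4 1 -9 10 -7
/      -> -4 1 -9 -1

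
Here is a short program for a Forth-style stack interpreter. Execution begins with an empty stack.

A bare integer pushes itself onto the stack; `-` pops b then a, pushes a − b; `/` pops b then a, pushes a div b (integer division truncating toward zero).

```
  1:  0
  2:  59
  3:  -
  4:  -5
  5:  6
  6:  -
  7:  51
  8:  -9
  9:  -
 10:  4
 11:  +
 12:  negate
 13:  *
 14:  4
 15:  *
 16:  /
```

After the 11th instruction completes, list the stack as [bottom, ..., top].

[-59, -11, 64]

0   [0]
59  [0, 59]
-   [-59]
-5  [-59, -5]
6   [-59, -5, 6]
-   [-59, -11]
51  [-59, -11, 51]
-9  [-59, -11, 51, -9]
-   [-59, -11, 60]
4   [-59, -11, 60, 4]
+   [-59, -11, 64]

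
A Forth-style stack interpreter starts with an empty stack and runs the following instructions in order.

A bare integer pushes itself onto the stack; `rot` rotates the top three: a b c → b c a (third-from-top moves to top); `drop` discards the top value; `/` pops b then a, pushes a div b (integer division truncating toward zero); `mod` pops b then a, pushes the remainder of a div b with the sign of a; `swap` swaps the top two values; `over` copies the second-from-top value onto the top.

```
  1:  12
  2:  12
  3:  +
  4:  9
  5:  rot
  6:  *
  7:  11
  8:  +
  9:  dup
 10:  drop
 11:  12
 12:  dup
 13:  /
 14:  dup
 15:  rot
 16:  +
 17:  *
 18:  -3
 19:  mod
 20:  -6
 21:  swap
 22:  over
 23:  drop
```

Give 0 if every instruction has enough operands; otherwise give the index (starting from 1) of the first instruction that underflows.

5

12 : [12]
12 : [12, 12]
+  : [24]
9  : [24, 9]
rot  — needs 3 operands, stack has 2 → underflow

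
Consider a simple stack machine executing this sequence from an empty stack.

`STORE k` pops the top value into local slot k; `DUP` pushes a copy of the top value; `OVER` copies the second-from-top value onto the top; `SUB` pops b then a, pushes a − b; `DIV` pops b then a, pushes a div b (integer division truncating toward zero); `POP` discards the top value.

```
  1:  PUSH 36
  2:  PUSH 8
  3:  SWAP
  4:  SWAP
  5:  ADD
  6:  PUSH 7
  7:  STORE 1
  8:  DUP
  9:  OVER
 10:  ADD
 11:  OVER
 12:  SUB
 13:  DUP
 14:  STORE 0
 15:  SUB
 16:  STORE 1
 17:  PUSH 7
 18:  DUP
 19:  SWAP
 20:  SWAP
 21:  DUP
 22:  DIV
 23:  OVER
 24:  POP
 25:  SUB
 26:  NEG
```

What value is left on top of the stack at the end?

-6

PUSH 36  [36]
PUSH 8   [36, 8]
SWAP     [8, 36]
SWAP     [36, 8]
ADD      [44]
PUSH 7   [44, 7]
STORE 1  [44]
DUP      [44, 44]
OVER     [44, 44, 44]
ADD      [44, 88]
OVER     [44, 88, 44]
SUB      [44, 44]
DUP      [44, 44, 44]
STORE 0  [44, 44]
SUB      [0]
STORE 1  []
PUSH 7   [7]
DUP      [7, 7]
SWAP     [7, 7]
SWAP     [7, 7]
DUP      [7, 7, 7]
DIV      [7, 1]
OVER     [7, 1, 7]
POP      [7, 1]
SUB      [6]
NEG      [-6]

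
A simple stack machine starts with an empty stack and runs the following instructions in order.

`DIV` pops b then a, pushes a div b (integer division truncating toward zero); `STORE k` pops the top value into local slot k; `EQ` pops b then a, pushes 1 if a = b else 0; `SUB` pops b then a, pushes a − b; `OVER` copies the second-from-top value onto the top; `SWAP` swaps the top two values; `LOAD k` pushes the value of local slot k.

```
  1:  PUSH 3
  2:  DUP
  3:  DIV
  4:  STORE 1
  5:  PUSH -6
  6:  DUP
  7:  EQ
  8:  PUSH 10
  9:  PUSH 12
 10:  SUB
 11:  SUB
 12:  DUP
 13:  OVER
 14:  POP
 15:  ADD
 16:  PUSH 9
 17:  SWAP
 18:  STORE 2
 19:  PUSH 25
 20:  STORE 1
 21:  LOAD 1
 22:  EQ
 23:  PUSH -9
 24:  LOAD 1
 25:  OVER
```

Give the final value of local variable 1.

PUSH 3  : 3
DUP     : 3 3
DIV     : 1
STORE 1 : (empty)
PUSH -6 : -6
DUP     : -6 -6
EQ      : 1
PUSH 10 : 1 10
PUSH 12 : 1 10 12
SUB     : 1 -2
SUB     : 3
DUP     : 3 3
OVER    : 3 3 3
POP     : 3 3
ADD     : 6
PUSH 9  : 6 9
SWAP    : 9 6
STORE 2 : 9
PUSH 25 : 9 25
STORE 1 : 9
LOAD 1  : 9 25
EQ      : 0
PUSH -9 : 0 -9
LOAD 1  : 0 -9 25
OVER    : 0 -9 25 -9

25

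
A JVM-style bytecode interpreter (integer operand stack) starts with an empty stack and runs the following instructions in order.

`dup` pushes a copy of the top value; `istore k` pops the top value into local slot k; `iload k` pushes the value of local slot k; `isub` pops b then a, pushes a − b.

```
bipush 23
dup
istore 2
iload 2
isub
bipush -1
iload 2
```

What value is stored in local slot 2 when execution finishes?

23

bipush 23  [23]
dup        [23, 23]
istore 2   [23]
iload 2    [23, 23]
isub       [0]
bipush -1  [0, -1]
iload 2    [0, -1, 23]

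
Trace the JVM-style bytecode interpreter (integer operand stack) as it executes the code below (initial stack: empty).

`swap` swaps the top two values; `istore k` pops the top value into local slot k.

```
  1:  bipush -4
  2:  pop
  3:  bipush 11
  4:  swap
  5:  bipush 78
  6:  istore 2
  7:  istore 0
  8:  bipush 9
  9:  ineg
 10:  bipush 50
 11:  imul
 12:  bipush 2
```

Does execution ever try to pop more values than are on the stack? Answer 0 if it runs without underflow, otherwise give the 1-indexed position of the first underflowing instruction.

4

bipush -4  [-4]
pop        []
bipush 11  [11]
swap  — needs 2 operands, stack has 1 → underflow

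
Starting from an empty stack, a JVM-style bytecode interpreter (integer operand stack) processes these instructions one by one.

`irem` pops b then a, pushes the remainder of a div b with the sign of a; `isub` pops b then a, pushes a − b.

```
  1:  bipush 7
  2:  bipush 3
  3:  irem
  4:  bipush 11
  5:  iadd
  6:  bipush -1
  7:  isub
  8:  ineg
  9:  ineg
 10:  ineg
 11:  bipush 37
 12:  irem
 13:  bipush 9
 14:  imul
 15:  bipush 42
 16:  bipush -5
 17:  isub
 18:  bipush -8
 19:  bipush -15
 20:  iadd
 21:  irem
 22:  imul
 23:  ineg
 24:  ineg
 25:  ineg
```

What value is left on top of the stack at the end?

bipush 7   : [7]
bipush 3   : [7, 3]
irem       : [1]
bipush 11  : [1, 11]
iadd       : [12]
bipush -1  : [12, -1]
isub       : [13]
ineg       : [-13]
ineg       : [13]
ineg       : [-13]
bipush 37  : [-13, 37]
irem       : [-13]
bipush 9   : [-13, 9]
imul       : [-117]
bipush 42  : [-117, 42]
bipush -5  : [-117, 42, -5]
isub       : [-117, 47]
bipush -8  : [-117, 47, -8]
bipush -15 : [-117, 47, -8, -15]
iadd       : [-117, 47, -23]
irem       : [-117, 1]
imul       : [-117]
ineg       : [117]
ineg       : [-117]
ineg       : [117]

117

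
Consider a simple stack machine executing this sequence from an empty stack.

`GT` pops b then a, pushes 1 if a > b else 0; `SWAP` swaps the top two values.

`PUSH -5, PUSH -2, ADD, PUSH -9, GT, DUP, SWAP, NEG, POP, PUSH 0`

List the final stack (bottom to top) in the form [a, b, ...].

[1, 0]

PUSH -5  -5
PUSH -2  -5 -2
ADD      -7
PUSH -9  -7 -9
GT       1
DUP      1 1
SWAP     1 1
NEG      1 -1
POP      1
PUSH 0   1 0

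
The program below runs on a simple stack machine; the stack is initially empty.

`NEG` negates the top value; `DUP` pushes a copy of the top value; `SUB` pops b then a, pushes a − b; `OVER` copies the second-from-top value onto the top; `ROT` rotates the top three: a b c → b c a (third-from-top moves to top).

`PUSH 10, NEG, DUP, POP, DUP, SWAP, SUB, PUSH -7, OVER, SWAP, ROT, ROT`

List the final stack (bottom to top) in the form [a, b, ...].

[-7, 0, 0]

PUSH 10 -> [10]
NEG     -> [-10]
DUP     -> [-10, -10]
POP     -> [-10]
DUP     -> [-10, -10]
SWAP    -> [-10, -10]
SUB     -> [0]
PUSH -7 -> [0, -7]
OVER    -> [0, -7, 0]
SWAP    -> [0, 0, -7]
ROT     -> [0, -7, 0]
ROT     -> [-7, 0, 0]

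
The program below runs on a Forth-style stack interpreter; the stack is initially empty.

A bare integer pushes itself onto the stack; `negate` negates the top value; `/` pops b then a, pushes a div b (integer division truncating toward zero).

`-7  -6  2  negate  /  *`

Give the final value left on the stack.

-21

-7     -> [-7]
-6     -> [-7, -6]
2      -> [-7, -6, 2]
negate -> [-7, -6, -2]
/      -> [-7, 3]
*      -> [-21]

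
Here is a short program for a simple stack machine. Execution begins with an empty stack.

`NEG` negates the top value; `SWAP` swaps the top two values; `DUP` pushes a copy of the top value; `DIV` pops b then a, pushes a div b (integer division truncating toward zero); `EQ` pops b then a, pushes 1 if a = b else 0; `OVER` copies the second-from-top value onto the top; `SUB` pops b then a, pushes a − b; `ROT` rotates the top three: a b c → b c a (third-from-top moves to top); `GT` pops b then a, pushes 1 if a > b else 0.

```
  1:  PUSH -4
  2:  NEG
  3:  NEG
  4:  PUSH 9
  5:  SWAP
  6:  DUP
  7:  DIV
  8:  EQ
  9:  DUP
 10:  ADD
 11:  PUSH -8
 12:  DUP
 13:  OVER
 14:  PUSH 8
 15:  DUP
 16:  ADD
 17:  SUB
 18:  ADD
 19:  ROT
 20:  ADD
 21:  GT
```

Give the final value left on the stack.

PUSH -4 : [-4]
NEG     : [4]
NEG     : [-4]
PUSH 9  : [-4, 9]
SWAP    : [9, -4]
DUP     : [9, -4, -4]
DIV     : [9, 1]
EQ      : [0]
DUP     : [0, 0]
ADD     : [0]
PUSH -8 : [0, -8]
DUP     : [0, -8, -8]
OVER    : [0, -8, -8, -8]
PUSH 8  : [0, -8, -8, -8, 8]
DUP     : [0, -8, -8, -8, 8, 8]
ADD     : [0, -8, -8, -8, 16]
SUB     : [0, -8, -8, -24]
ADD     : [0, -8, -32]
ROT     : [-8, -32, 0]
ADD     : [-8, -32]
GT      : [1]

1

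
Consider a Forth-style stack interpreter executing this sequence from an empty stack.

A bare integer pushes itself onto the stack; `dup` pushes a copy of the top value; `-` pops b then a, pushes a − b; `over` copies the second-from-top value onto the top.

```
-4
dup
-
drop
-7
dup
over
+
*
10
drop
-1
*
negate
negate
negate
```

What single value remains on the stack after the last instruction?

-4     → [-4]
dup    → [-4, -4]
-      → [0]
drop   → []
-7     → [-7]
dup    → [-7, -7]
over   → [-7, -7, -7]
+      → [-7, -14]
*      → [98]
10     → [98, 10]
drop   → [98]
-1     → [98, -1]
*      → [-98]
negate → [98]
negate → [-98]
negate → [98]

98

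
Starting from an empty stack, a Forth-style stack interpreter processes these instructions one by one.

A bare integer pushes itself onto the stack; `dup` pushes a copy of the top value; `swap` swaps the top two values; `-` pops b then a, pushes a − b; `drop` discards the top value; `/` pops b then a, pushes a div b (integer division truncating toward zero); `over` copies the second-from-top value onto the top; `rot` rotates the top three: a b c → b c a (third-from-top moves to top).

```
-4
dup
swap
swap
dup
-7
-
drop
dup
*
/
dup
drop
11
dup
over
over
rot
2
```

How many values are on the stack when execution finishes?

-4    [-4]
dup   [-4, -4]
swap  [-4, -4]
swap  [-4, -4]
dup   [-4, -4, -4]
-7    [-4, -4, -4, -7]
-     [-4, -4, 3]
drop  [-4, -4]
dup   [-4, -4, -4]
*     [-4, 16]
/     [0]
dup   [0, 0]
drop  [0]
11    [0, 11]
dup   [0, 11, 11]
over  [0, 11, 11, 11]
over  [0, 11, 11, 11, 11]
rot   [0, 11, 11, 11, 11]
2     [0, 11, 11, 11, 11, 2]

6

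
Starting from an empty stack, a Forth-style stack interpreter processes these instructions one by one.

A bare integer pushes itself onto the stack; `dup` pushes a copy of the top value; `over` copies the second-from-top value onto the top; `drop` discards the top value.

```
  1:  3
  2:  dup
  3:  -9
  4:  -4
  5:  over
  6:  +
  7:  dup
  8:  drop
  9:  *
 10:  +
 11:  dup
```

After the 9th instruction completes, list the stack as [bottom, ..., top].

3    : [3]
dup  : [3, 3]
-9   : [3, 3, -9]
-4   : [3, 3, -9, -4]
over : [3, 3, -9, -4, -9]
+    : [3, 3, -9, -13]
dup  : [3, 3, -9, -13, -13]
drop : [3, 3, -9, -13]
*    : [3, 3, 117]

[3, 3, 117]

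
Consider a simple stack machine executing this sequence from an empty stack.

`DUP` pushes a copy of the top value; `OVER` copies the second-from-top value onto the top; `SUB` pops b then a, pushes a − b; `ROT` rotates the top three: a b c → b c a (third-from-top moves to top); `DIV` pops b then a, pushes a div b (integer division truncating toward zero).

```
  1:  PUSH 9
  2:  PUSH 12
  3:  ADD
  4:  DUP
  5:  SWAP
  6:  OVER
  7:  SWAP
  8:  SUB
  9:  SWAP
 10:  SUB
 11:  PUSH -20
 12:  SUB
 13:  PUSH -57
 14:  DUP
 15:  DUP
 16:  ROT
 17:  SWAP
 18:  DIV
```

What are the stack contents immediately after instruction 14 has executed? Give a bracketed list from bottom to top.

PUSH 9   → [9]
PUSH 12  → [9, 12]
ADD      → [21]
DUP      → [21, 21]
SWAP     → [21, 21]
OVER     → [21, 21, 21]
SWAP     → [21, 21, 21]
SUB      → [21, 0]
SWAP     → [0, 21]
SUB      → [-21]
PUSH -20 → [-21, -20]
SUB      → [-1]
PUSH -57 → [-1, -57]
DUP      → [-1, -57, -57]

[-1, -57, -57]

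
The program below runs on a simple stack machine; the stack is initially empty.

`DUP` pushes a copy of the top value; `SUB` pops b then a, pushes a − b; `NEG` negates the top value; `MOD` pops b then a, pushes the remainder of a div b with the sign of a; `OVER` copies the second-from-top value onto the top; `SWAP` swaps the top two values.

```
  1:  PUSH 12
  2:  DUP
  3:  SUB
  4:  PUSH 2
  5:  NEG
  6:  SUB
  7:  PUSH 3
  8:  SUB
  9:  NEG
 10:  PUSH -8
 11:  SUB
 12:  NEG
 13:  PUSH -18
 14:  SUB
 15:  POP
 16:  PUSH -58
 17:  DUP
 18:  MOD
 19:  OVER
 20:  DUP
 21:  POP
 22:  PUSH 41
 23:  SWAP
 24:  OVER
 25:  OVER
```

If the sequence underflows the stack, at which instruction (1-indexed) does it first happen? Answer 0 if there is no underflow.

19

PUSH 12   [12]
DUP       [12, 12]
SUB       [0]
PUSH 2    [0, 2]
NEG       [0, -2]
SUB       [2]
PUSH 3    [2, 3]
SUB       [-1]
NEG       [1]
PUSH -8   [1, -8]
SUB       [9]
NEG       [-9]
PUSH -18  [-9, -18]
SUB       [9]
POP       []
PUSH -58  [-58]
DUP       [-58, -58]
MOD       [0]
OVER  — needs 2 operands, stack has 1 → underflow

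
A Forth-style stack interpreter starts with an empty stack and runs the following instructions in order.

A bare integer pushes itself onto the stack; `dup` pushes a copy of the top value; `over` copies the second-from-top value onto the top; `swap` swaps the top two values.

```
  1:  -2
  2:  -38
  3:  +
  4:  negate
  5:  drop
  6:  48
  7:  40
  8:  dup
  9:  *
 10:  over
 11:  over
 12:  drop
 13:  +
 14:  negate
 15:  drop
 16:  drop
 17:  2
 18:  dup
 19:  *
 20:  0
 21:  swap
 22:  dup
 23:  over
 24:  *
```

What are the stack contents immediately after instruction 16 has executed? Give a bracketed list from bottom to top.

[]

-2     : -2
-38    : -2 -38
+      : -40
negate : 40
drop   : (empty)
48     : 48
40     : 48 40
dup    : 48 40 40
*      : 48 1600
over   : 48 1600 48
over   : 48 1600 48 1600
drop   : 48 1600 48
+      : 48 1648
negate : 48 -1648
drop   : 48
drop   : (empty)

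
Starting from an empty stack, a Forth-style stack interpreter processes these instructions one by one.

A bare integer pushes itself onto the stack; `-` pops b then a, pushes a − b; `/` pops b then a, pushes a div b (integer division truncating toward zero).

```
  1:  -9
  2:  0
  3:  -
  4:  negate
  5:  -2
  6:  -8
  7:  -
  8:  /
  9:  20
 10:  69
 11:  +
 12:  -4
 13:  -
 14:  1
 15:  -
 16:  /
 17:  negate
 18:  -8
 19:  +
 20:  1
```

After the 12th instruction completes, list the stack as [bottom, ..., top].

[1, 89, -4]

-9     → -9
0      → -9 0
-      → -9
negate → 9
-2     → 9 -2
-8     → 9 -2 -8
-      → 9 6
/      → 1
20     → 1 20
69     → 1 20 69
+      → 1 89
-4     → 1 89 -4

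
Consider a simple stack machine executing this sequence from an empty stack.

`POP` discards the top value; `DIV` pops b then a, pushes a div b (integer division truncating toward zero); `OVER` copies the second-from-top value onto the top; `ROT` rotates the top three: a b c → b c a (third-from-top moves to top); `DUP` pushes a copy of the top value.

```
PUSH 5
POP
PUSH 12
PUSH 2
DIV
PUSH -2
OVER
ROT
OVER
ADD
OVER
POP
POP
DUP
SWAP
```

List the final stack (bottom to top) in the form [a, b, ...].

PUSH 5  → [5]
POP     → []
PUSH 12 → [12]
PUSH 2  → [12, 2]
DIV     → [6]
PUSH -2 → [6, -2]
OVER    → [6, -2, 6]
ROT     → [-2, 6, 6]
OVER    → [-2, 6, 6, 6]
ADD     → [-2, 6, 12]
OVER    → [-2, 6, 12, 6]
POP     → [-2, 6, 12]
POP     → [-2, 6]
DUP     → [-2, 6, 6]
SWAP    → [-2, 6, 6]

[-2, 6, 6]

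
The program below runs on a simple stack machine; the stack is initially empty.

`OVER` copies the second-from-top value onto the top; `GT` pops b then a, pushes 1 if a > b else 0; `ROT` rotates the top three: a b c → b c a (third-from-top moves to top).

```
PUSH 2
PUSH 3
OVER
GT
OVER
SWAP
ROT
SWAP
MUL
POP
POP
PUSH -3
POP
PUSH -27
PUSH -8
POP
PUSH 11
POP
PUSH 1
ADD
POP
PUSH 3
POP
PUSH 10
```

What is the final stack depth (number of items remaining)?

1

PUSH 2   : 2
PUSH 3   : 2 3
OVER     : 2 3 2
GT       : 2 1
OVER     : 2 1 2
SWAP     : 2 2 1
ROT      : 2 1 2
SWAP     : 2 2 1
MUL      : 2 2
POP      : 2
POP      : (empty)
PUSH -3  : -3
POP      : (empty)
PUSH -27 : -27
PUSH -8  : -27 -8
POP      : -27
PUSH 11  : -27 11
POP      : -27
PUSH 1   : -27 1
ADD      : -26
POP      : (empty)
PUSH 3   : 3
POP      : (empty)
PUSH 10  : 10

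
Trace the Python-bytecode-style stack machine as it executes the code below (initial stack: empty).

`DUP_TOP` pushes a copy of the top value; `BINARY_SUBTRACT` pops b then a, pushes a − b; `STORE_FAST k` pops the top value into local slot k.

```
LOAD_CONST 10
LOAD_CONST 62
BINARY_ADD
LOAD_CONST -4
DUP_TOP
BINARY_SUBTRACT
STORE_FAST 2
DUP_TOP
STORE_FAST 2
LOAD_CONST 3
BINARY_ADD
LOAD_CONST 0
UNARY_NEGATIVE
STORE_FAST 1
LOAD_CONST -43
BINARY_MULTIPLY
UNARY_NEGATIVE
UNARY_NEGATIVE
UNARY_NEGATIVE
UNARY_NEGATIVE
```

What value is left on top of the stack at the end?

-3225

LOAD_CONST 10   : 10
LOAD_CONST 62   : 10 62
BINARY_ADD      : 72
LOAD_CONST -4   : 72 -4
DUP_TOP         : 72 -4 -4
BINARY_SUBTRACT : 72 0
STORE_FAST 2    : 72
DUP_TOP         : 72 72
STORE_FAST 2    : 72
LOAD_CONST 3    : 72 3
BINARY_ADD      : 75
LOAD_CONST 0    : 75 0
UNARY_NEGATIVE  : 75 0
STORE_FAST 1    : 75
LOAD_CONST -43  : 75 -43
BINARY_MULTIPLY : -3225
UNARY_NEGATIVE  : 3225
UNARY_NEGATIVE  : -3225
UNARY_NEGATIVE  : 3225
UNARY_NEGATIVE  : -3225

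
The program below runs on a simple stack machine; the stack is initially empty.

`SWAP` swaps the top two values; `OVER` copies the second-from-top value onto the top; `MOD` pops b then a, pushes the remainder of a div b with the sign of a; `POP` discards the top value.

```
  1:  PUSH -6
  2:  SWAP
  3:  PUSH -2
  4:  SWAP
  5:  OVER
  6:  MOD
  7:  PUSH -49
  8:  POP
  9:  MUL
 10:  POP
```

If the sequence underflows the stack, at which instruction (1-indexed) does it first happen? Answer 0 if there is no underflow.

2

PUSH -6 : [-6]
SWAP  — needs 2 operands, stack has 1 → underflow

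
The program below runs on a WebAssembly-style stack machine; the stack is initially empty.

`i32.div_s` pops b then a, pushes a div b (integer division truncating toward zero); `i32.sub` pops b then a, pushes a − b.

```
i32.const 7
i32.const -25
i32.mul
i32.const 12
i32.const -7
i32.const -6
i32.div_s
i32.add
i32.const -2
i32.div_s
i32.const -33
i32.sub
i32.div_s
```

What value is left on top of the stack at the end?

-6

i32.const 7    7
i32.const -25  7 -25
i32.mul        -175
i32.const 12   -175 12
i32.const -7   -175 12 -7
i32.const -6   -175 12 -7 -6
i32.div_s      -175 12 1
i32.add        -175 13
i32.const -2   -175 13 -2
i32.div_s      -175 -6
i32.const -33  -175 -6 -33
i32.sub        -175 27
i32.div_s      -6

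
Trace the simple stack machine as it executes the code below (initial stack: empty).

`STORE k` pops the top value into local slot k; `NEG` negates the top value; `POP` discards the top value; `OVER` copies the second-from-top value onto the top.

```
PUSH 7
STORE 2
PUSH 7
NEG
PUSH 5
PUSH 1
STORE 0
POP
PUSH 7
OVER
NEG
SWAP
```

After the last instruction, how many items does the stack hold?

PUSH 7  -> 7
STORE 2 -> (empty)
PUSH 7  -> 7
NEG     -> -7
PUSH 5  -> -7 5
PUSH 1  -> -7 5 1
STORE 0 -> -7 5
POP     -> -7
PUSH 7  -> -7 7
OVER    -> -7 7 -7
NEG     -> -7 7 7
SWAP    -> -7 7 7

3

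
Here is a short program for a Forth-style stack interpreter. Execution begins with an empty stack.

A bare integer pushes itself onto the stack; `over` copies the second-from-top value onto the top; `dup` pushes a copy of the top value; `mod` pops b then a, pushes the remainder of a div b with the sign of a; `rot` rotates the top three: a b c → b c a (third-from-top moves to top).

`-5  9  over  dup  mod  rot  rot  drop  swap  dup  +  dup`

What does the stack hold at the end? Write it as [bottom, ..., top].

-5   -> -5
9    -> -5 9
over -> -5 9 -5
dup  -> -5 9 -5 -5
mod  -> -5 9 0
rot  -> 9 0 -5
rot  -> 0 -5 9
drop -> 0 -5
swap -> -5 0
dup  -> -5 0 0
+    -> -5 0
dup  -> -5 0 0

[-5, 0, 0]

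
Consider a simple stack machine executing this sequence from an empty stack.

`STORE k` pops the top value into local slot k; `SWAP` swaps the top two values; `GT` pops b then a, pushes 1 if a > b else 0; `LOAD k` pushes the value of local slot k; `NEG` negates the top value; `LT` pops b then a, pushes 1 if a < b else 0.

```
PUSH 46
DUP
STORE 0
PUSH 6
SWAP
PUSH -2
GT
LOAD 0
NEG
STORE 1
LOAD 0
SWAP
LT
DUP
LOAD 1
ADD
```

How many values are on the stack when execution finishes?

PUSH 46 : [46]
DUP     : [46, 46]
STORE 0 : [46]
PUSH 6  : [46, 6]
SWAP    : [6, 46]
PUSH -2 : [6, 46, -2]
GT      : [6, 1]
LOAD 0  : [6, 1, 46]
NEG     : [6, 1, -46]
STORE 1 : [6, 1]
LOAD 0  : [6, 1, 46]
SWAP    : [6, 46, 1]
LT      : [6, 0]
DUP     : [6, 0, 0]
LOAD 1  : [6, 0, 0, -46]
ADD     : [6, 0, -46]

3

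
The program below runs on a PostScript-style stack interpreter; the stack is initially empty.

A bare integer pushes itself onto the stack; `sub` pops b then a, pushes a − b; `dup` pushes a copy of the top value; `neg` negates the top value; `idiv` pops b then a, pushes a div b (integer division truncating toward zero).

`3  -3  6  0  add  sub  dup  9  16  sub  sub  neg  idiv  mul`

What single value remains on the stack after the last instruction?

3    → 3
-3   → 3 -3
6    → 3 -3 6
0    → 3 -3 6 0
add  → 3 -3 6
sub  → 3 -9
dup  → 3 -9 -9
9    → 3 -9 -9 9
16   → 3 -9 -9 9 16
sub  → 3 -9 -9 -7
sub  → 3 -9 -2
neg  → 3 -9 2
idiv → 3 -4
mul  → -12

-12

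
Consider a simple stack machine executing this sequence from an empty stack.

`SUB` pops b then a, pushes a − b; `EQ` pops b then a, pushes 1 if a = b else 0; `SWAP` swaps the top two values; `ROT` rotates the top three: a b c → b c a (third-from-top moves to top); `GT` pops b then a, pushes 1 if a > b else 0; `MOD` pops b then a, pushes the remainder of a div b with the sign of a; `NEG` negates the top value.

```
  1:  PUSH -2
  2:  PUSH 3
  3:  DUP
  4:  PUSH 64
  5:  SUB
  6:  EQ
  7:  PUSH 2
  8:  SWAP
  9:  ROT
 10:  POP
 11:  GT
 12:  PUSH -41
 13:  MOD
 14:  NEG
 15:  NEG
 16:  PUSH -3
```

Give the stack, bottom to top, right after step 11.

PUSH -2 : -2
PUSH 3  : -2 3
DUP     : -2 3 3
PUSH 64 : -2 3 3 64
SUB     : -2 3 -61
EQ      : -2 0
PUSH 2  : -2 0 2
SWAP    : -2 2 0
ROT     : 2 0 -2
POP     : 2 0
GT      : 1

[1]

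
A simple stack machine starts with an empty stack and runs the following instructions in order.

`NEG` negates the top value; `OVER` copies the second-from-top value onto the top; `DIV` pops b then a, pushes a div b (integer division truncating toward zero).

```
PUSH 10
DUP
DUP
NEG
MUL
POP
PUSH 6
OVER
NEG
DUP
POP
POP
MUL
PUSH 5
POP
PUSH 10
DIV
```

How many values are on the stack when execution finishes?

1

PUSH 10  10
DUP      10 10
DUP      10 10 10
NEG      10 10 -10
MUL      10 -100
POP      10
PUSH 6   10 6
OVER     10 6 10
NEG      10 6 -10
DUP      10 6 -10 -10
POP      10 6 -10
POP      10 6
MUL      60
PUSH 5   60 5
POP      60
PUSH 10  60 10
DIV      6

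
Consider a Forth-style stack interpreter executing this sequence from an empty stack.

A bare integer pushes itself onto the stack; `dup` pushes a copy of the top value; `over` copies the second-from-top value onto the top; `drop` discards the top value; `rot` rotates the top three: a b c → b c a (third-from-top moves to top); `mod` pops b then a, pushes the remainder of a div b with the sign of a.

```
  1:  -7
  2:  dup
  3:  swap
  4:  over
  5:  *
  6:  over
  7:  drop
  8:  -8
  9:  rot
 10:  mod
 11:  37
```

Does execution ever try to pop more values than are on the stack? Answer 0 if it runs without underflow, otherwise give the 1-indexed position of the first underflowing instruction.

-7   -> -7
dup  -> -7 -7
swap -> -7 -7
over -> -7 -7 -7
*    -> -7 49
over -> -7 49 -7
drop -> -7 49
-8   -> -7 49 -8
rot  -> 49 -8 -7
mod  -> 49 -1
37   -> 49 -1 37

0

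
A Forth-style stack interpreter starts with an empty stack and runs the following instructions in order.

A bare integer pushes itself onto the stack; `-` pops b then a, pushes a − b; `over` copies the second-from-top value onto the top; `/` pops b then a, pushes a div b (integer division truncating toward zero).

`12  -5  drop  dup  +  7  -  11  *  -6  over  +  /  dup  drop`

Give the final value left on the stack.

12   : [12]
-5   : [12, -5]
drop : [12]
dup  : [12, 12]
+    : [24]
7    : [24, 7]
-    : [17]
11   : [17, 11]
*    : [187]
-6   : [187, -6]
over : [187, -6, 187]
+    : [187, 181]
/    : [1]
dup  : [1, 1]
drop : [1]

1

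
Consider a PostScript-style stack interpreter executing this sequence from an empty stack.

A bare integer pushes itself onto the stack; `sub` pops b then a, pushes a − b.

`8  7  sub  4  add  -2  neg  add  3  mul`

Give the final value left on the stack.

8    [8]
7    [8, 7]
sub  [1]
4    [1, 4]
add  [5]
-2   [5, -2]
neg  [5, 2]
add  [7]
3    [7, 3]
mul  [21]

21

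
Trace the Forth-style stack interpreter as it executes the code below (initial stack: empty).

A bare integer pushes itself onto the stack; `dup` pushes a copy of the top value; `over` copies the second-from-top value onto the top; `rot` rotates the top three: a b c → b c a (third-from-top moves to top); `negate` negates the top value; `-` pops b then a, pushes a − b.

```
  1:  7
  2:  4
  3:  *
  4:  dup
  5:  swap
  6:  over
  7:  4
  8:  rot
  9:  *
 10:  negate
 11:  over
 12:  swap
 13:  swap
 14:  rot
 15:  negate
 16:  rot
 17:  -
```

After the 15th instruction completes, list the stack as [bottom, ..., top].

7       7
4       7 4
*       28
dup     28 28
swap    28 28
over    28 28 28
4       28 28 28 4
rot     28 28 4 28
*       28 28 112
negate  28 28 -112
over    28 28 -112 28
swap    28 28 28 -112
swap    28 28 -112 28
rot     28 -112 28 28
negate  28 -112 28 -28

[28, -112, 28, -28]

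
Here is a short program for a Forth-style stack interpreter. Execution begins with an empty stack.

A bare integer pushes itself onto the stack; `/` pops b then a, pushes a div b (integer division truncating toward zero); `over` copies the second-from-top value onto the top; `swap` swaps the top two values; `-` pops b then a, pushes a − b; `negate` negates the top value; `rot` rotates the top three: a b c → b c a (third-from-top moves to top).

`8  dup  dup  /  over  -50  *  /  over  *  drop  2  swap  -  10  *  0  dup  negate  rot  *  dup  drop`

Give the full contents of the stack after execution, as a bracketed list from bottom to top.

[0, 0]

8      → [8]
dup    → [8, 8]
dup    → [8, 8, 8]
/      → [8, 1]
over   → [8, 1, 8]
-50    → [8, 1, 8, -50]
*      → [8, 1, -400]
/      → [8, 0]
over   → [8, 0, 8]
*      → [8, 0]
drop   → [8]
2      → [8, 2]
swap   → [2, 8]
-      → [-6]
10     → [-6, 10]
*      → [-60]
0      → [-60, 0]
dup    → [-60, 0, 0]
negate → [-60, 0, 0]
rot    → [0, 0, -60]
*      → [0, 0]
dup    → [0, 0, 0]
drop   → [0, 0]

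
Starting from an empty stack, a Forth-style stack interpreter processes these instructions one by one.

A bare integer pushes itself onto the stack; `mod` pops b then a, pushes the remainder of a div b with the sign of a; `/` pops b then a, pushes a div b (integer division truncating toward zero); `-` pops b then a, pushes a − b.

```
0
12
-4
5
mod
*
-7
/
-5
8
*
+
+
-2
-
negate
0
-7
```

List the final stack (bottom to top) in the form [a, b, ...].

0      → [0]
12     → [0, 12]
-4     → [0, 12, -4]
5      → [0, 12, -4, 5]
mod    → [0, 12, -4]
*      → [0, -48]
-7     → [0, -48, -7]
/      → [0, 6]
-5     → [0, 6, -5]
8      → [0, 6, -5, 8]
*      → [0, 6, -40]
+      → [0, -34]
+      → [-34]
-2     → [-34, -2]
-      → [-32]
negate → [32]
0      → [32, 0]
-7     → [32, 0, -7]

[32, 0, -7]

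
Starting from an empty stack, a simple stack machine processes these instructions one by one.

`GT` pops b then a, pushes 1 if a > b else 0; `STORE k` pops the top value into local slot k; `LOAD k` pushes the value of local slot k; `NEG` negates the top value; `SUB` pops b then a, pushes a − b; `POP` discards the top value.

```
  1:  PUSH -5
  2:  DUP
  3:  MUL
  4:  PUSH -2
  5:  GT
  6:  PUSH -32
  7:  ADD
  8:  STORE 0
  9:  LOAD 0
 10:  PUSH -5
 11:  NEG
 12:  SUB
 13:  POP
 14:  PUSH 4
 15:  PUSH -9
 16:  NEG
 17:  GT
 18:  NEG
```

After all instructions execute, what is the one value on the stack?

PUSH -5  : [-5]
DUP      : [-5, -5]
MUL      : [25]
PUSH -2  : [25, -2]
GT       : [1]
PUSH -32 : [1, -32]
ADD      : [-31]
STORE 0  : []
LOAD 0   : [-31]
PUSH -5  : [-31, -5]
NEG      : [-31, 5]
SUB      : [-36]
POP      : []
PUSH 4   : [4]
PUSH -9  : [4, -9]
NEG      : [4, 9]
GT       : [0]
NEG      : [0]

0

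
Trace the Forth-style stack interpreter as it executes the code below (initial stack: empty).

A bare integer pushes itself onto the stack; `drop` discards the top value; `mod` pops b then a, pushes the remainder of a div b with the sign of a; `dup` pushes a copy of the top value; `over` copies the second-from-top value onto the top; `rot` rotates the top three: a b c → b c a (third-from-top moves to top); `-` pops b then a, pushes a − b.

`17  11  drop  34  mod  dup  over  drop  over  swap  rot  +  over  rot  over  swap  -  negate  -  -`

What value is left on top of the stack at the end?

17     -> 17
11     -> 17 11
drop   -> 17
34     -> 17 34
mod    -> 17
dup    -> 17 17
over   -> 17 17 17
drop   -> 17 17
over   -> 17 17 17
swap   -> 17 17 17
rot    -> 17 17 17
+      -> 17 34
over   -> 17 34 17
rot    -> 34 17 17
over   -> 34 17 17 17
swap   -> 34 17 17 17
-      -> 34 17 0
negate -> 34 17 0
-      -> 34 17
-      -> 17

17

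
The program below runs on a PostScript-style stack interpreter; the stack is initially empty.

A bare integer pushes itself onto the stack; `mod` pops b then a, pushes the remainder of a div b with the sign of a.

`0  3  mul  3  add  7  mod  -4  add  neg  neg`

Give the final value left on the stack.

0   → [0]
3   → [0, 3]
mul → [0]
3   → [0, 3]
add → [3]
7   → [3, 7]
mod → [3]
-4  → [3, -4]
add → [-1]
neg → [1]
neg → [-1]

-1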